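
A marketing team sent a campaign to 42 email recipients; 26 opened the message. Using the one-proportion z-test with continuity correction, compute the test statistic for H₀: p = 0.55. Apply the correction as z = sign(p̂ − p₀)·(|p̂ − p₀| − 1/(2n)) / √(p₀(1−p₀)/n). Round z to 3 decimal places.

z = 0.744

With x = 26 successes in n = 42, p̂ = 0.61905. p̂ − p₀ = 0.069048.
Continuity correction 1/(2n) = 1/84 = 0.011905.
Corrected numerator: |0.069048| − 0.011905 = 0.057143.
Under H₀, SE = √(p₀(1−p₀)/n) = √(0.55·0.45/42) = √0.005892857 = 0.076765.
z = +0.057143/0.076765 = 0.744.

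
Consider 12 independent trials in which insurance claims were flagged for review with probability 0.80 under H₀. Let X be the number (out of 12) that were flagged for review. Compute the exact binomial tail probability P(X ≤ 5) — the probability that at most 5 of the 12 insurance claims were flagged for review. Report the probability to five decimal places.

P = 0.00390

X is binomial with n = 12 and p = 0.80.
P(X ≤ 5) = Σ_{j=0}^{5} C(12,j)·0.80^j·0.20^{12−j}.
= 0.000000 + 0.000000 + 0.000004 + 0.000058 + 0.000519 + 0.003322 = 0.00390.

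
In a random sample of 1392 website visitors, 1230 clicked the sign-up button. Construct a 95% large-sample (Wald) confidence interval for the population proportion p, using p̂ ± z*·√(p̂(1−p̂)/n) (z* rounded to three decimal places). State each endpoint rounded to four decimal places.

With x = 1230 successes in n = 1392, p̂ = 0.88362.
Standard error of p̂: √(0.102835/1392) = √0.000073876 = 0.008595.
The 95% critical value is z* = 1.960.
Margin of error: 1.960 × 0.008595 = 0.01685.
Interval: 0.88362 ± 0.01685 → (0.8668, 0.9005).

(0.8668, 0.9005)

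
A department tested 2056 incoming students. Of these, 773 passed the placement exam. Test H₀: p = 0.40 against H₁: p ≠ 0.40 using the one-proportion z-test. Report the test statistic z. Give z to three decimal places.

z = -2.224

With x = 773 successes in n = 2056, p̂ = 0.37597.
Under H₀, SE = √(p₀(1−p₀)/n) = √(0.40·0.60/2056) = √0.000116732 = 0.010804.
z = (p̂ − p₀)/SE = (0.37597 − 0.40)/0.010804 = -2.224.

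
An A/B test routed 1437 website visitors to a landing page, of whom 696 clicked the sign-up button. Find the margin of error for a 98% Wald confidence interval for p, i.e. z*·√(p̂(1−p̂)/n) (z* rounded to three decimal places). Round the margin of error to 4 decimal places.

ME = 0.0307

Sample proportion p̂ = 696/1437 = 0.48434.
SE(p̂) = √(0.48434·0.51566/1437) = 0.013183.
For 98% confidence, z* = 2.326.
So ME = 0.0307.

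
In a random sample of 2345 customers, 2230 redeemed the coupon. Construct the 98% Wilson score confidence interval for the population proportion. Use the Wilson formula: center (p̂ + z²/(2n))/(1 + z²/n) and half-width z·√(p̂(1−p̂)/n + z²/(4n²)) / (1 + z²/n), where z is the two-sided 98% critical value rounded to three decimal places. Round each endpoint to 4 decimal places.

p̂ = 2230/2345 = 0.95096; z = 2.326, so z² = 5.410276.
Denominator 1 + z²/n = 1 + 5.410276/2345 = 1.002307.
Center = (0.95096 + 0.001154)/1.002307 = 0.94992.
Radicand: p̂(1−p̂)/n + z²/(4n²) = 0.000019887 + 0.000000246 = 0.000020133.
Half-width = 2.326·√0.000020133/1.002307 = 0.01041.
Interval: 0.94992 ± 0.01041 → (0.9395, 0.9603).

(0.9395, 0.9603)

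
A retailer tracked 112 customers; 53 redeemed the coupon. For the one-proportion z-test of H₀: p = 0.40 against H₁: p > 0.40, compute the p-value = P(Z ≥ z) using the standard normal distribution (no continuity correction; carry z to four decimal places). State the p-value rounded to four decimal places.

With x = 53 successes in n = 112, p̂ = 0.47321.
SE₀ = √(0.40·0.60/112) = 0.046291.
Test statistic (full precision, shown to 4 dp): z = (53/112 − 0.40)/SE₀ ≈ 1.5816.
p-value = P(Z ≥ z) with z = 1.5816 → 0.0569.

p-value = 0.0569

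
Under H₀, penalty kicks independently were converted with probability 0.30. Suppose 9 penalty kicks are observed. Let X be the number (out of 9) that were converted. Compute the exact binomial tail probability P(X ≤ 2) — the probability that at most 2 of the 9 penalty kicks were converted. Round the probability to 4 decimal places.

P = 0.4628

X is binomial with n = 9 and p = 0.30.
P(X ≤ 2) = C(9,0)·0.30^0·0.70^9 + C(9,1)·0.30^1·0.70^8 + C(9,2)·0.30^2·0.70^7.
= 0.040354 + 0.155650 + 0.266828 = 0.4628.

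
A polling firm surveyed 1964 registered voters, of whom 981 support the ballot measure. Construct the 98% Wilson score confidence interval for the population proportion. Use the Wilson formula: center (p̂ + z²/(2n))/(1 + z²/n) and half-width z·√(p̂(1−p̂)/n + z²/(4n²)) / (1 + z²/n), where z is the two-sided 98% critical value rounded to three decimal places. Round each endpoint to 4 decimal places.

Here p̂ = 981/1964 = 0.49949 and z = 2.326 (z² = 5.410276).
1 + z²/n = 1.002755.
Center = (0.49949 + 0.001377)/1.002755 = 0.49949.
Radicand: p̂(1−p̂)/n + z²/(4n²) = 0.000127291 + 0.000000351 = 0.000127642.
Half-width = z·√(radicand)/denom = 2.326·0.011298/1.002755 = 0.02621.
CI: 0.49949 ± 0.02621 = (0.4733, 0.5257).

(0.4733, 0.5257)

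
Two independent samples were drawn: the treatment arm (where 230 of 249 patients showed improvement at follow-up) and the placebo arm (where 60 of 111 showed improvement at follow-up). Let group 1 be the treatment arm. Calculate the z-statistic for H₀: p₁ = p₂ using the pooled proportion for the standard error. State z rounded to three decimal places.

Sample proportions: p̂₁ = 230/249 = 0.92369 and p̂₂ = 60/111 = 0.54054.
Pooled p̂ = (230+60)/(249+111) = 290/360 = 0.80556.
SE = √[p̂(1−p̂)(1/n₁+1/n₂)] = √[0.80556·0.19444·(1/249+1/111)] ≈ 0.045168.
z = (p̂₁ − p̂₂)/SE = (0.92369 − 0.54054)/0.045168 = 0.38315/0.045168 = 8.483.

z = 8.483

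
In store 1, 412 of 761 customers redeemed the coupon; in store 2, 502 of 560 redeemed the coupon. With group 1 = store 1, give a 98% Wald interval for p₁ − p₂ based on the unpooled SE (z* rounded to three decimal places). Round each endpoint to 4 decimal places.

(-0.4066, -0.3034)

p̂₁ = 412/761 = 0.54139, p̂₂ = 502/560 = 0.89643; p̂₁ − p̂₂ = -0.35504.
Unpooled SE = √(p̂₁(1−p̂₁)/n₁ + p̂₂(1−p̂₂)/n₂) = √(0.000326264 + 0.000165794) = 0.022182.
The 98% critical value is z* = 2.326. Margin = 2.326·0.022182 = 0.05160.
CI: -0.35504 ± 0.05160 = (-0.4066, -0.3034).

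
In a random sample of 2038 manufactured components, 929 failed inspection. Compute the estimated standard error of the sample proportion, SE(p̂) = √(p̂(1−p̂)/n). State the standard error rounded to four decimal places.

SE = 0.0110

With x = 929 successes in n = 2038, p̂ = 0.45584.
p̂(1−p̂) = 0.45584·0.54416 = 0.248050.
SE = √(0.248050/2038) = √0.000121712 = 0.0110.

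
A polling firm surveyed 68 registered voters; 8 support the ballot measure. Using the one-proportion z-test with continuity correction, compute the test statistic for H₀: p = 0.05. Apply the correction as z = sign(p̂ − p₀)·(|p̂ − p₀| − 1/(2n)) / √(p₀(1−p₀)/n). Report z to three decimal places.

With x = 8 successes in n = 68, p̂ = 0.11765. p̂ − p₀ = 0.067647.
1/(2n) = 0.007353.
Corrected numerator: |0.067647| − 0.007353 = 0.060294.
Under H₀, SE = √(p₀(1−p₀)/n) = √(0.05·0.95/68) = √0.000698529 = 0.026430.
z = +0.060294/0.026430 = 2.281.

z = 2.281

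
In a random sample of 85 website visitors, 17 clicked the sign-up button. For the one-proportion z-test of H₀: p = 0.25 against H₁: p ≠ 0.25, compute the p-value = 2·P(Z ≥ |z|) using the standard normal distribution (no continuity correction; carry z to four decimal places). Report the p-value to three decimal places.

p-value = 0.287

p̂ = 17/85 = 0.20000.
SE₀ = √(0.25·0.75/85) = 0.046967.
z = (p̂ − p₀)/SE = (17/85 − 0.25)/0.046967 ≈ -1.0646.
From the standard normal, 2·P(Z ≥ |z|) = 0.287.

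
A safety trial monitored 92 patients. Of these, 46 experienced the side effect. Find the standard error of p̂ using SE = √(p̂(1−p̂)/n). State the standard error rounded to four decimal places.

Sample proportion p̂ = 46/92 = 0.50000.
p̂(1−p̂) = 0.50000·0.50000 = 0.250000.
Dividing by n and taking the root: √0.002717391 = 0.0521.

SE = 0.0521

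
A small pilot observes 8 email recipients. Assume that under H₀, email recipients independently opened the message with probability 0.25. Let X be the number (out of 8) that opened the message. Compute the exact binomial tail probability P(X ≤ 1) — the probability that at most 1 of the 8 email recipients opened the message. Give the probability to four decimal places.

P = 0.3671

X is binomial with n = 8 and p = 0.25.
P(X ≤ 1) = C(8,0)·0.25^0·0.75^8 + C(8,1)·0.25^1·0.75^7.
= 0.100113 + 0.266968 = 0.3671.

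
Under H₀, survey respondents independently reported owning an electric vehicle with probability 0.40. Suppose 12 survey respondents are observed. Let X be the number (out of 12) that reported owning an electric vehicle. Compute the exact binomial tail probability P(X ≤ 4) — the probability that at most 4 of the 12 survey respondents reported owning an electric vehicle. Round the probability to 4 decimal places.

X ~ Binomial(n=12, p=0.40).
P(X ≤ 4) = Σ_{j=0}^{4} C(12,j)·0.40^j·0.60^{12−j}.
= 0.002177 + 0.017414 + 0.063852 + 0.141894 + 0.212841 = 0.4382.

P = 0.4382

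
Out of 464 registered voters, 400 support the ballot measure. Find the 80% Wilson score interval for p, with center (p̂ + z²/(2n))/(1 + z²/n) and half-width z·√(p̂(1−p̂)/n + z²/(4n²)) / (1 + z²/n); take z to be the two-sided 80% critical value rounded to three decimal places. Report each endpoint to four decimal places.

(0.8403, 0.8813)

Here p̂ = 400/464 = 0.86207 and z = 1.282 (z² = 1.643524).
1 + z²/n = 1.003542.
Center = (0.86207 + 0.001771)/1.003542 = 0.86079.
Radicand: p̂(1−p̂)/n + z²/(4n²) = 0.000256263 + 0.000001908 = 0.000258171.
Half-width = 1.282·√0.000258171/1.003542 = 0.02053.
Interval: 0.86079 ± 0.02053 → (0.8403, 0.8813).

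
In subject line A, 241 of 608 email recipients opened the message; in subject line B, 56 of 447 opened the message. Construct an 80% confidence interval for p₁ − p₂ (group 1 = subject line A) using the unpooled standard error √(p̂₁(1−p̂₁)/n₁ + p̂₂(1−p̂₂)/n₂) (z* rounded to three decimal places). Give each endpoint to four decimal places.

(0.2387, 0.3035)

p̂₁ = 241/608 = 0.39638, p̂₂ = 56/447 = 0.12528; p̂₁ − p̂₂ = 0.27110.
SE = √(0.000393525 + 0.000245156) = √0.000638681 = 0.025272.
z* = 1.282 at the 80% level. Margin of error = 0.03240.
CI: 0.27110 ± 0.03240 = (0.2387, 0.3035).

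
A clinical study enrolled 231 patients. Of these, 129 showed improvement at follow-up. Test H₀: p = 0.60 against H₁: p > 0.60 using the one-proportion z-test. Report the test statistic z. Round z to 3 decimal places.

p̂ = 129/231 = 0.55844.
Null standard error: √(0.60·0.40/231) = √0.001038961 = 0.032233.
z = (p̂ − p₀)/SE = (0.55844 − 0.60)/0.032233 = -1.289.

z = -1.289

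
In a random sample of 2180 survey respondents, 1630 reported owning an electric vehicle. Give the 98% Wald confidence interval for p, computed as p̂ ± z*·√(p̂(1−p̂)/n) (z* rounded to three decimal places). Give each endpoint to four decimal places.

Sample proportion p̂ = 1630/2180 = 0.74771.
SE = √(p̂(1−p̂)/n) = √(0.188642/2180) = 0.009302.
For 98% confidence, z* = 2.326.
Margin = 2.326·0.009302 = 0.02164.
CI: 0.74771 ± 0.02164 = (0.7261, 0.7693).

(0.7261, 0.7693)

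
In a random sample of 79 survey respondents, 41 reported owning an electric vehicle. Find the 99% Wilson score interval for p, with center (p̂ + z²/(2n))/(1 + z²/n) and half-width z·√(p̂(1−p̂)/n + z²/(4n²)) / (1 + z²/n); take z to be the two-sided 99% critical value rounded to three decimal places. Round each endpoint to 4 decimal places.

p̂ = 41/79 = 0.51899; z = 2.576, so z² = 6.635776.
Denominator 1 + z²/n = 1 + 6.635776/79 = 1.083997.
Adjusted center: (0.51899 + z²/(2n))/1.083997 = 0.51752.
Radicand: p̂(1−p̂)/n + z²/(4n²) = 0.003159993 + 0.000265814 = 0.003425807.
Half-width = z·√(radicand)/denom = 2.576·0.058530/1.083997 = 0.13909.
CI: 0.51752 ± 0.13909 = (0.3784, 0.6566).

(0.3784, 0.6566)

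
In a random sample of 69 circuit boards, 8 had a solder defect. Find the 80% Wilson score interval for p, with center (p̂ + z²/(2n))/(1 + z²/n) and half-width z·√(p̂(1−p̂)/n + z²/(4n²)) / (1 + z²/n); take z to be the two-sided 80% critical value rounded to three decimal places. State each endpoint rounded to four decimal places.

(0.0752, 0.1745)

Here p̂ = 8/69 = 0.11594 and z = 1.282 (z² = 1.643524).
Denominator 1 + z²/n = 1 + 1.643524/69 = 1.023819.
Center = (0.11594 + 0.011910)/1.023819 = 0.12488.
Radicand: p̂(1−p̂)/n + z²/(4n²) = 0.001485500 + 0.000086301 = 0.001571801.
Half-width = z·√(radicand)/denom = 1.282·0.039646/1.023819 = 0.04964.
So the interval runs from 0.0752 to 0.1745.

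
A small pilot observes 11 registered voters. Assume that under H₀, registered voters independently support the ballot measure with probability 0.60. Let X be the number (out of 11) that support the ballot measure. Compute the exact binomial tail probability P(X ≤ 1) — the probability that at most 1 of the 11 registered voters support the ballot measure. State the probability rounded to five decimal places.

X ~ Binomial(n=11, p=0.60).
P(X ≤ 1) = C(11,0)·0.60^0·0.40^11 + C(11,1)·0.60^1·0.40^10.
= 0.000042 + 0.000692 = 0.00073.

P = 0.00073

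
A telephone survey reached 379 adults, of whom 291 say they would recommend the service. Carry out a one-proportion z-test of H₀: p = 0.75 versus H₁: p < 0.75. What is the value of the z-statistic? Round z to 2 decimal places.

z = 0.80

With x = 291 successes in n = 379, p̂ = 0.76781.
SE₀ = √(0.75·0.25/379) = 0.022242.
Test statistic: z = 0.01781/0.022242 = 0.80.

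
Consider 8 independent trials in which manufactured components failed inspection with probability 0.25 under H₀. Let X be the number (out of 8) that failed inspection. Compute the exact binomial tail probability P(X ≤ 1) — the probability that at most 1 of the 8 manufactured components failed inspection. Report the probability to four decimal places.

X is binomial with n = 8 and p = 0.25.
P(X ≤ 1) = C(8,0)·0.25^0·0.75^8 + C(8,1)·0.25^1·0.75^7.
= 0.100113 + 0.266968 = 0.3671.

P = 0.3671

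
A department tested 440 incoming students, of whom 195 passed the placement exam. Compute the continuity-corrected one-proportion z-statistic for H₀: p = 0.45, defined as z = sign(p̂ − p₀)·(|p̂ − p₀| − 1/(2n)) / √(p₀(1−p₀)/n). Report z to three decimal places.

z = -0.240

The sample proportion is 195/440 = 0.44318. p̂ − p₀ = -0.006818.
Continuity correction 1/(2n) = 1/880 = 0.001136.
Corrected numerator: |-0.006818| − 0.001136 = 0.005682.
SE₀ = √(0.45·0.55/440) = 0.023717.
z = (−)0.005682/0.023717 = -0.240.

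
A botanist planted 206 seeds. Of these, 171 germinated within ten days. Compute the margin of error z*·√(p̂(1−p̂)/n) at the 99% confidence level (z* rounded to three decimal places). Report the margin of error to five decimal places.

ME = 0.06740

Sample proportion p̂ = 171/206 = 0.83010.
SE = √(p̂(1−p̂)/n) = √(0.141036/206) = 0.026166.
The 99% critical value is z* = 2.576.
ME = 2.576·0.026166 = 0.06740.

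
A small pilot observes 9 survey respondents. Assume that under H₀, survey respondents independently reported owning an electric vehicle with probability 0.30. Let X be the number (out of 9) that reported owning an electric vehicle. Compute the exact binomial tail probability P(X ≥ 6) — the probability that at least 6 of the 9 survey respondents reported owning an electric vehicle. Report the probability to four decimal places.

P = 0.0253

X ~ Binomial(n=9, p=0.30).
P(X ≥ 6) = C(9,6)·0.30^6·0.70^3 + C(9,7)·0.30^7·0.70^2 + C(9,8)·0.30^8·0.70^1 + C(9,9)·0.30^9·0.70^0.
= 0.021004 + 0.003858 + 0.000413 + 0.000020 = 0.0253.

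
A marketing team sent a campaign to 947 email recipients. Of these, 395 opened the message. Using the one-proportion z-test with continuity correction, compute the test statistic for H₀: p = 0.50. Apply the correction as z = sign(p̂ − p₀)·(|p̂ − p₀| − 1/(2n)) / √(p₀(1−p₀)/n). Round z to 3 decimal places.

With x = 395 successes in n = 947, p̂ = 0.41711. p̂ − p₀ = -0.082893.
Continuity correction 1/(2n) = 1/1894 = 0.000528.
Corrected numerator: |-0.082893| − 0.000528 = 0.082365.
SE₀ = √(0.50·0.50/947) = 0.016248.
z = (−)0.082365/0.016248 = -5.069.

z = -5.069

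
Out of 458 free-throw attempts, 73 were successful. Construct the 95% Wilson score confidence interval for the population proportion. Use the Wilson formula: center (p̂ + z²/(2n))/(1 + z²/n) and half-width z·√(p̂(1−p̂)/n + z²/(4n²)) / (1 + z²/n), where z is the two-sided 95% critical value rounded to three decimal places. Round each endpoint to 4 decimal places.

(0.1287, 0.1957)

p̂ = 73/458 = 0.15939; z = 1.960, so z² = 3.841600.
1 + z²/n = 1.008388.
Center = (0.15939 + 0.004194)/1.008388 = 0.16222.
Radicand: p̂(1−p̂)/n + z²/(4n²) = 0.000292541 + 0.000004578 = 0.000297119.
Half-width = z·√(radicand)/denom = 1.960·0.017237/1.008388 = 0.03350.
CI: 0.16222 ± 0.03350 = (0.1287, 0.1957).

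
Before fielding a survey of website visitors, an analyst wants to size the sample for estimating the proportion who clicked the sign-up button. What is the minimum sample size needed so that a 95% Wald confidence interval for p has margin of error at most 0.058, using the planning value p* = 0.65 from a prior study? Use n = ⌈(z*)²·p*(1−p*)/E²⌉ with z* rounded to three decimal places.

For 95% confidence, z* = 1.960.
p*(1−p*) = 0.65·0.35 = 0.2275.
(z*)²·p*(1−p*)/E² = 3.841600·0.2275/0.003364 = 259.799.
Rounding up, n = 260.

n = 260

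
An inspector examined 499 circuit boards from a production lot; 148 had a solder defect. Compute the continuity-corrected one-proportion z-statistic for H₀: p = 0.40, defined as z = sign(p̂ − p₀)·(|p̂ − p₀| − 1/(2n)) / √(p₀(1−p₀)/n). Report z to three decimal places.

z = -4.669

The sample proportion is 148/499 = 0.29659. p̂ − p₀ = -0.103407.
Continuity correction 1/(2n) = 1/998 = 0.001002.
Corrected numerator: |-0.103407| − 0.001002 = 0.102405.
SE₀ = √(0.40·0.60/499) = 0.021931.
z = −0.102405/0.021931 = -4.669.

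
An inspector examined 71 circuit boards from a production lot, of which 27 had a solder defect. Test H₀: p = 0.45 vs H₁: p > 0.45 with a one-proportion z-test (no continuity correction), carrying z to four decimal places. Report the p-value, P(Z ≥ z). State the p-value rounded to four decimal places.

p-value = 0.8812

With x = 27 successes in n = 71, p̂ = 0.38028.
Under H₀, SE = √(p₀(1−p₀)/n) = √(0.45·0.55/71) = √0.003485915 = 0.059042.
z = (p̂ − p₀)/SE = (27/71 − 0.45)/0.059042 ≈ -1.1808.
p-value = P(Z ≥ z) with z = -1.1808 → 0.8812.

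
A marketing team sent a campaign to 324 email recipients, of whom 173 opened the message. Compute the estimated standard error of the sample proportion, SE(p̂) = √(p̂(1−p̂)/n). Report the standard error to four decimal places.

SE = 0.0277

p̂ = 173/324 = 0.53395.
p̂(1−p̂) = 0.53395·0.46605 = 0.248847.
Dividing by n and taking the root: √0.000768046 = 0.0277.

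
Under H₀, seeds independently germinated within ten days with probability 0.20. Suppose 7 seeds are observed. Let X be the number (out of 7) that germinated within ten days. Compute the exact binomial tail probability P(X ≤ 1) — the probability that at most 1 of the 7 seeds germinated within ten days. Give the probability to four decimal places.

P = 0.5767

X ~ Binomial(n=7, p=0.20).
P(X ≤ 1) = C(7,0)·0.20^0·0.80^7 + C(7,1)·0.20^1·0.80^6.
= 0.209715 + 0.367002 = 0.5767.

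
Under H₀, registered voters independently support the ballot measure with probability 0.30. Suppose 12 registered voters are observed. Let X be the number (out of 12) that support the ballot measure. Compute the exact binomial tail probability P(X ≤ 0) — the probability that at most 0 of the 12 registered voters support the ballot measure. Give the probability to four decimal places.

P = 0.0138

X ~ Binomial(n=12, p=0.30).
P(X ≤ 0) = C(12,0)·0.30^0·0.70^12.
= 0.013841 = 0.0138.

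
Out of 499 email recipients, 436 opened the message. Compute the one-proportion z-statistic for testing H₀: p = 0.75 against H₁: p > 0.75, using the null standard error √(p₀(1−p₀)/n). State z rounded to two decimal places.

The sample proportion is 436/499 = 0.87375.
SE₀ = √(0.75·0.25/499) = 0.019384.
z = (0.87375 − 0.75)/0.019384 = 0.12375/0.019384 = 6.38.

z = 6.38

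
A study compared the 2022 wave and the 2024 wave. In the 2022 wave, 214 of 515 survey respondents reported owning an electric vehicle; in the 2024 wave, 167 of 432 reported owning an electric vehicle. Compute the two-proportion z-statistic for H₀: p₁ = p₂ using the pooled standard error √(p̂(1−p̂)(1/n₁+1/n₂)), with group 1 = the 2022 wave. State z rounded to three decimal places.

z = 0.905

Sample proportions: p̂₁ = 214/515 = 0.41553 and p̂₂ = 167/432 = 0.38657.
Pooled p̂ = (214+167)/(515+432) = 381/947 = 0.40232.
Pooled SE = √[0.2404592·0.00425656] ≈ 0.031993.
z = 0.02896/0.031993 = 0.905.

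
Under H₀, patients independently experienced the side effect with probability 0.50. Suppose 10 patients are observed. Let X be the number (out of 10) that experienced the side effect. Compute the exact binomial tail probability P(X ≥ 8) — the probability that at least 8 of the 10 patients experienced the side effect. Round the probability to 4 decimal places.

X is binomial with n = 10 and p = 0.50.
P(X ≥ 8) = C(10,8)·0.50^8·0.50^2 + C(10,9)·0.50^9·0.50^1 + C(10,10)·0.50^10·0.50^0.
= 0.043945 + 0.009766 + 0.000977 = 0.0547.

P = 0.0547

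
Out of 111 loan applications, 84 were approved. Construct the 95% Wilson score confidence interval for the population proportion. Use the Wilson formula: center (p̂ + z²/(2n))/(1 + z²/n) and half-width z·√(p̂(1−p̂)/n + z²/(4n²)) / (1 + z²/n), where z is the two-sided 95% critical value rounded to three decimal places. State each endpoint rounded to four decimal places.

p̂ = 84/111 = 0.75676; z = 1.960, so z² = 3.841600.
1 + z²/n = 1.034609.
Adjusted center: (0.75676 + z²/(2n))/1.034609 = 0.74817.
Radicand: p̂(1−p̂)/n + z²/(4n²) = 0.001658342 + 0.000077948 = 0.001736290.
Half-width = z·√(radicand)/denom = 1.960·0.041669/1.034609 = 0.07894.
CI: 0.74817 ± 0.07894 = (0.6692, 0.8271).

(0.6692, 0.8271)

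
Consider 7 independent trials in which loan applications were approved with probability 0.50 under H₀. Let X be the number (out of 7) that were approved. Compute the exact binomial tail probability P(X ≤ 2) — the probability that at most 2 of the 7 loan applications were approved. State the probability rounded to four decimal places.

X is binomial with n = 7 and p = 0.50.
P(X ≤ 2) = C(7,0)·0.50^0·0.50^7 + C(7,1)·0.50^1·0.50^6 + C(7,2)·0.50^2·0.50^5.
= 0.007812 + 0.054688 + 0.164062 = 0.2266.

P = 0.2266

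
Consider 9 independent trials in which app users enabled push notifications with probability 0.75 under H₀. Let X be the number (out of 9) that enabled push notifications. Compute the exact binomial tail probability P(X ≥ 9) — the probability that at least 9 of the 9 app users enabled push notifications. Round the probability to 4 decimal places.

P = 0.0751

X ~ Binomial(n=9, p=0.75).
P(X ≥ 9) = C(9,9)·0.75^9·0.25^0.
= 0.075085 = 0.0751.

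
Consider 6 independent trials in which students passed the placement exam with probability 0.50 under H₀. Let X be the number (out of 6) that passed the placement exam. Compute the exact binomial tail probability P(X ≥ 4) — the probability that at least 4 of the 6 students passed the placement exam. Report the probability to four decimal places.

P = 0.3438

X is binomial with n = 6 and p = 0.50.
P(X ≥ 4) = C(6,4)·0.50^4·0.50^2 + C(6,5)·0.50^5·0.50^1 + C(6,6)·0.50^6·0.50^0.
= 0.234375 + 0.093750 + 0.015625 = 0.3438.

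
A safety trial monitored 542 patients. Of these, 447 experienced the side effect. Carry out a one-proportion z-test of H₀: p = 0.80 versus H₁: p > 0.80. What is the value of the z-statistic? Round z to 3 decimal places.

z = 1.439

The sample proportion is 447/542 = 0.82472.
Null standard error: √(0.80·0.20/542) = √0.000295203 = 0.017181.
z = (0.82472 − 0.80)/0.017181 = 0.02472/0.017181 = 1.439.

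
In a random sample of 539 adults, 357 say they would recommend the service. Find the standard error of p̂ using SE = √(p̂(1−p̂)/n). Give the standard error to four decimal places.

With x = 357 successes in n = 539, p̂ = 0.66234.
p̂(1−p̂) = 0.66234·0.33766 = 0.223646.
Dividing by n and taking the root: √0.000414928 = 0.0204.

SE = 0.0204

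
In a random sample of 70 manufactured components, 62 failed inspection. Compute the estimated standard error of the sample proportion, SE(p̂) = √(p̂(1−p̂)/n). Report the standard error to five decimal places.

With x = 62 successes in n = 70, p̂ = 0.88571.
p̂(1−p̂) = 0.101228.
SE = √(0.101228/70) = 0.03803.

SE = 0.03803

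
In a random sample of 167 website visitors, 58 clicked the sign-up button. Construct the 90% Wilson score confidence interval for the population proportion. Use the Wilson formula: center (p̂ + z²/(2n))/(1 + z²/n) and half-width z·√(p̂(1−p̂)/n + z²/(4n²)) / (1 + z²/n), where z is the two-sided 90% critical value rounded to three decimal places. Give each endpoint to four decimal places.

(0.2896, 0.4099)

p̂ = 58/167 = 0.34731; z = 1.645, so z² = 2.706025.
1 + z²/n = 1.016204.
Adjusted center: (0.34731 + z²/(2n))/1.016204 = 0.34974.
Radicand: p̂(1−p̂)/n + z²/(4n²) = 0.001357391 + 0.000024257 = 0.001381648.
Half-width = z·√(radicand)/denom = 1.645·0.037171/1.016204 = 0.06017.
So the interval runs from 0.2896 to 0.4099.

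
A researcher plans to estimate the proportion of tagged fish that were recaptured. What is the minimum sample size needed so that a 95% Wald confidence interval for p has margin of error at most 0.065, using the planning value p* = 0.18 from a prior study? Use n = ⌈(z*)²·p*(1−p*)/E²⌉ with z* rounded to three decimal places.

The 95% critical value is z* = 1.960.
p*(1−p*) = 0.18·0.82 = 0.1476.
Required n before rounding: 3.841600 × 0.1476 / 0.065² = 134.206.
⌈134.206⌉ = 135.

n = 135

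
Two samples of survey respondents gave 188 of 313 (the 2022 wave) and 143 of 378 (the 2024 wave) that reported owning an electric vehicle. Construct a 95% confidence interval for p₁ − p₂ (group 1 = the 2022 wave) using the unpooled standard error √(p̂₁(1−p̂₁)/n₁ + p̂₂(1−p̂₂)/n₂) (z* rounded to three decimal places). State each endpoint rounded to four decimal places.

(0.1493, 0.2954)

p̂₁ = 188/313 = 0.60064, p̂₂ = 143/378 = 0.37831; p̂₁ − p̂₂ = 0.22233.
SE = √(0.000766364 + 0.000622198) = √0.001388562 = 0.037263.
The 95% critical value is z* = 1.960. Margin = 1.960·0.037263 = 0.07304.
CI: 0.22233 ± 0.07304 = (0.1493, 0.2954).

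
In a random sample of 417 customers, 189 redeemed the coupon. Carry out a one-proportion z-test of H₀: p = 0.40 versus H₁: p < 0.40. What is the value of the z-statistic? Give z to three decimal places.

p̂ = 189/417 = 0.45324.
Under H₀, SE = √(p₀(1−p₀)/n) = √(0.40·0.60/417) = √0.000575540 = 0.023990.
z = (p̂ − p₀)/SE = (0.45324 − 0.40)/0.023990 = 2.219.

z = 2.219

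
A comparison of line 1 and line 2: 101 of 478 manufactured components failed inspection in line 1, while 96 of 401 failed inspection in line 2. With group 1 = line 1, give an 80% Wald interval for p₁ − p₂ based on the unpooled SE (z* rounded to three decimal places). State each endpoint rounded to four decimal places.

(-0.0644, 0.0082)

p̂₁ = 0.21130, p̂₂ = 0.23940, so the observed difference is -0.02810.
Unpooled SE = √(p̂₁(1−p̂₁)/n₁ + p̂₂(1−p̂₂)/n₂) = √(0.000348641 + 0.000454086) = 0.028332.
For 80% confidence, z* = 1.282. Margin = 1.282·0.028332 = 0.03632.
So the interval runs from -0.0644 to 0.0082.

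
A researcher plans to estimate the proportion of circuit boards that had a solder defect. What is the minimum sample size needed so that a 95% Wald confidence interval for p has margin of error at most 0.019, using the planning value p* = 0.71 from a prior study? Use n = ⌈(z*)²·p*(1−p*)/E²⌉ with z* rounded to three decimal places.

n = 2192

The 95% critical value is z* = 1.960.
p*(1−p*) = 0.2059.
Required n before rounding: 3.841600 × 0.2059 / 0.019² = 2191.095.
⌈2191.095⌉ = 2192.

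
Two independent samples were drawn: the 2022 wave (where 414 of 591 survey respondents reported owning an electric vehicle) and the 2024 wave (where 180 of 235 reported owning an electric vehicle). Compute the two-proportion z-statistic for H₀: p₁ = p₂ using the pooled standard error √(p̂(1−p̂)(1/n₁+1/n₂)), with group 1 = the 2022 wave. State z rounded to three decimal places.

z = -1.888

Sample proportions: p̂₁ = 414/591 = 0.70051 and p̂₂ = 180/235 = 0.76596.
Pooling: p̂ = 594/826 = 0.71913.
Pooled SE = √[0.2019828·0.00594737] ≈ 0.034659.
z = -0.06545/0.034659 = -1.888.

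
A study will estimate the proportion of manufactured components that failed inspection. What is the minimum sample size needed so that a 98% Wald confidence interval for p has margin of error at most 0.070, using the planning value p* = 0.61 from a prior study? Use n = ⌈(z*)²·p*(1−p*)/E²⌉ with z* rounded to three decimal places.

The 98% critical value is z* = 2.326.
p*(1−p*) = 0.2379.
(z*)²·p*(1−p*)/E² = 5.410276·0.2379/0.004900 = 262.674.
⌈262.674⌉ = 263.

n = 263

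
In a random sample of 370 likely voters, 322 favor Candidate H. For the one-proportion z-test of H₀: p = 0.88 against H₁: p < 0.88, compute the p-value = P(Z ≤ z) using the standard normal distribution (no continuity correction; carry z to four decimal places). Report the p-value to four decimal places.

p-value = 0.2823

The sample proportion is 322/370 = 0.87027.
SE₀ = √(0.88·0.12/370) = 0.016894.
z = (p̂ − p₀)/SE = (322/370 − 0.88)/0.016894 ≈ -0.5759.
p-value = P(Z ≤ z) with z = -0.5759 → 0.2823.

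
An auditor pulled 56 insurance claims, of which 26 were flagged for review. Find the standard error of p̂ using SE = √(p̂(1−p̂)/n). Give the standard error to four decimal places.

SE = 0.0666

The sample proportion is 26/56 = 0.46429.
p̂(1−p̂) = 0.46429·0.53571 = 0.248725.
SE = √(0.248725/56) = 0.0666.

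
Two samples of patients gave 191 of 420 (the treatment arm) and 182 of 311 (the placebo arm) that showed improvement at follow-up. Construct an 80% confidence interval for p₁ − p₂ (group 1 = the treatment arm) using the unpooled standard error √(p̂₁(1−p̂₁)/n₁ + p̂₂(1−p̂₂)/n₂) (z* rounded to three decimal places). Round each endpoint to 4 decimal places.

p̂₁ = 0.45476, p̂₂ = 0.58521, so the observed difference is -0.13045.
SE = √(0.000590366 + 0.000780513) = √0.001370879 = 0.037025.
z* = 1.282 at the 80% level. Margin = 1.282·0.037025 = 0.04747.
Interval: -0.13045 ± 0.04747 → (-0.1779, -0.0830).

(-0.1779, -0.0830)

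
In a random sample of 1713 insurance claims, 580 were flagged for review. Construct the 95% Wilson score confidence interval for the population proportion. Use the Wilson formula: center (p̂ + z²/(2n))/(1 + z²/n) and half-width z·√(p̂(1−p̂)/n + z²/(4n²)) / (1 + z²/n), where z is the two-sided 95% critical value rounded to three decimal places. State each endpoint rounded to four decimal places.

Here p̂ = 580/1713 = 0.33859 and z = 1.960 (z² = 3.841600).
1 + z²/n = 1.002243.
Adjusted center: (0.33859 + z²/(2n))/1.002243 = 0.33895.
Radicand: p̂(1−p̂)/n + z²/(4n²) = 0.000130733 + 0.000000327 = 0.000131060.
Half-width = z·√(radicand)/denom = 1.960·0.011448/1.002243 = 0.02239.
Interval: 0.33895 ± 0.02239 → (0.3166, 0.3613).

(0.3166, 0.3613)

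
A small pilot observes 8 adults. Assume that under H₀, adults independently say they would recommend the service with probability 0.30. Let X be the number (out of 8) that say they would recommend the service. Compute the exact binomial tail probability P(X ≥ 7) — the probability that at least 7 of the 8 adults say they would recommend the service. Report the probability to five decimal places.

P = 0.00129

X ~ Binomial(n=8, p=0.30).
P(X ≥ 7) = C(8,7)·0.30^7·0.70^1 + C(8,8)·0.30^8·0.70^0.
= 0.001225 + 0.000066 = 0.00129.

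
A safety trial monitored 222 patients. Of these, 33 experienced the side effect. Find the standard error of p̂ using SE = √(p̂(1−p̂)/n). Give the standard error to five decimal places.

Sample proportion p̂ = 33/222 = 0.14865.
p̂(1−p̂) = 0.14865·0.85135 = 0.126553.
SE = √(0.126553/222) = 0.02388.

SE = 0.02388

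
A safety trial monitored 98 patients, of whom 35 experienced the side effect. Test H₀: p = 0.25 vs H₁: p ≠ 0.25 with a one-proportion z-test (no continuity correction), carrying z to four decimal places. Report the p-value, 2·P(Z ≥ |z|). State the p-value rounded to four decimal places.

The sample proportion is 35/98 = 0.35714.
Under H₀, SE = √(p₀(1−p₀)/n) = √(0.25·0.75/98) = √0.001913265 = 0.043741.
z = (p̂ − p₀)/SE = (35/98 − 0.25)/0.043741 ≈ 2.4495.
p-value = 2·P(Z ≥ |z|) with z = 2.4495 → 0.0143.

p-value = 0.0143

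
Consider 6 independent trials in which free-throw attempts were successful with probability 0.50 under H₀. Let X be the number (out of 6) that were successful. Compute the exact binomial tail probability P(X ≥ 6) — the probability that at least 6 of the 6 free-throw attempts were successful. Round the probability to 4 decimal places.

X is binomial with n = 6 and p = 0.50.
P(X ≥ 6) = C(6,6)·0.50^6·0.50^0.
= 0.015625 = 0.0156.

P = 0.0156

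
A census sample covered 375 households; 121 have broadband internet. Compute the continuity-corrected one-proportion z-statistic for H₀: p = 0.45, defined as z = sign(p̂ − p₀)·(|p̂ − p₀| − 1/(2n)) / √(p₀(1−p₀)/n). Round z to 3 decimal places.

p̂ = 121/375 = 0.32267. p̂ − p₀ = -0.127333.
Continuity correction 1/(2n) = 1/750 = 0.001333.
Corrected numerator: |-0.127333| − 0.001333 = 0.126000.
SE₀ = √(0.45·0.55/375) = 0.025690.
z = −0.126000/0.025690 = -4.905.

z = -4.905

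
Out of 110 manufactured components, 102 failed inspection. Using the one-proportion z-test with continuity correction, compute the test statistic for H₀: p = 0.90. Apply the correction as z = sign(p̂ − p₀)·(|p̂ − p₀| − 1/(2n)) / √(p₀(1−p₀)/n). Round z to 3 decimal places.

z = 0.795

With x = 102 successes in n = 110, p̂ = 0.92727. p̂ − p₀ = 0.027273.
1/(2n) = 0.004545.
Corrected numerator: |0.027273| − 0.004545 = 0.022728.
Null standard error: √(0.90·0.10/110) = √0.000818182 = 0.028604.
z = (+)0.022728/0.028604 = 0.795.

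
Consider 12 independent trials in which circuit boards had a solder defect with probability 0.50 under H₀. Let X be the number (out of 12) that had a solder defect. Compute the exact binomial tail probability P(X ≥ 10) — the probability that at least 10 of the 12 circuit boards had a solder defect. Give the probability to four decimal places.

P = 0.0193

X ~ Binomial(n=12, p=0.50).
P(X ≥ 10) = C(12,10)·0.50^10·0.50^2 + C(12,11)·0.50^11·0.50^1 + C(12,12)·0.50^12·0.50^0.
= 0.016113 + 0.002930 + 0.000244 = 0.0193.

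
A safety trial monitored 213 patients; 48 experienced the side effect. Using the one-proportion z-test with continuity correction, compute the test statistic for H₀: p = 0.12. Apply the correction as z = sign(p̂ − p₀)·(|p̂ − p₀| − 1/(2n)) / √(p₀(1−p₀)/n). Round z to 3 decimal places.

z = 4.626

Sample proportion p̂ = 48/213 = 0.22535. p̂ − p₀ = 0.105352.
Continuity correction 1/(2n) = 1/426 = 0.002347.
Corrected numerator: |0.105352| − 0.002347 = 0.103005.
Under H₀, SE = √(p₀(1−p₀)/n) = √(0.12·0.88/213) = √0.000495775 = 0.022266.
z = (+)0.103005/0.022266 = 4.626.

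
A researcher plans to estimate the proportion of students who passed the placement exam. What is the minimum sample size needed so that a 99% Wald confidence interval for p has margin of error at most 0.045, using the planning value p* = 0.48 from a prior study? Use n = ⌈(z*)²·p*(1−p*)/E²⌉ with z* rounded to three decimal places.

n = 818

The 99% critical value is z* = 2.576.
p*(1−p*) = 0.2496.
(z*)²·p*(1−p*)/E² = 6.635776·0.2496/0.002025 = 817.921.
Rounding up, n = 818.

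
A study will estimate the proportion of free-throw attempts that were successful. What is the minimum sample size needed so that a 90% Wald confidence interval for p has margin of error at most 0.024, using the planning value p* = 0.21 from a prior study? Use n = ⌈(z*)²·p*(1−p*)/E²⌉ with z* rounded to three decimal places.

n = 780

z* = 1.645 at the 90% level.
p*(1−p*) = 0.21·0.79 = 0.1659.
(z*)²·p*(1−p*)/E² = 2.706025·0.1659/0.000576 = 779.392.
Rounding up, n = 780.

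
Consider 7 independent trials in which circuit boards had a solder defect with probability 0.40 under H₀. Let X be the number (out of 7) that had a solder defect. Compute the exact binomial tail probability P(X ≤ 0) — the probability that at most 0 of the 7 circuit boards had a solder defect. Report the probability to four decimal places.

P = 0.0280

X ~ Binomial(n=7, p=0.40).
P(X ≤ 0) = C(7,0)·0.40^0·0.60^7.
= 0.027994 = 0.0280.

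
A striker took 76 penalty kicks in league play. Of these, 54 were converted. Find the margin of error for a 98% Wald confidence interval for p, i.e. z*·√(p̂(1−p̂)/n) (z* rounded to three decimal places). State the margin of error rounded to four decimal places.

With x = 54 successes in n = 76, p̂ = 0.71053.
Standard error of p̂: √(0.205679/76) = √0.002706298 = 0.052022.
The 98% critical value is z* = 2.326.
Margin of error = z*·SE = 2.326 × 0.052022 = 0.1210.

ME = 0.1210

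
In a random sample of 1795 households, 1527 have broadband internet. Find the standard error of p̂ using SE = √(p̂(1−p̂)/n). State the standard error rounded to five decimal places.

With x = 1527 successes in n = 1795, p̂ = 0.85070.
p̂(1−p̂) = 0.127010.
SE = √(0.127010/1795) = √0.000070758 = 0.00841.

SE = 0.00841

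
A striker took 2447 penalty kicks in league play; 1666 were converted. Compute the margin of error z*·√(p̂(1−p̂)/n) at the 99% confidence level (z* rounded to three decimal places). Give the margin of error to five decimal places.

ME = 0.02427

The sample proportion is 1666/2447 = 0.68083.
Standard error of p̂: √(0.217299/2447) = √0.000088802 = 0.009423.
z* = 2.576 at the 99% level.
Margin of error = z*·SE = 2.576 × 0.009423 = 0.02427.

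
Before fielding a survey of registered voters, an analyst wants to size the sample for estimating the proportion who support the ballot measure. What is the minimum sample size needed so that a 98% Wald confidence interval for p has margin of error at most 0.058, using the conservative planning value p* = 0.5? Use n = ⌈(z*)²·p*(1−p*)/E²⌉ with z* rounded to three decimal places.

n = 403

z* = 2.326 at the 98% level.
p*(1−p*) = 0.50·0.50 = 0.2500.
Required n before rounding: 5.410276 × 0.2500 / 0.058² = 402.072.
⌈402.072⌉ = 403.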